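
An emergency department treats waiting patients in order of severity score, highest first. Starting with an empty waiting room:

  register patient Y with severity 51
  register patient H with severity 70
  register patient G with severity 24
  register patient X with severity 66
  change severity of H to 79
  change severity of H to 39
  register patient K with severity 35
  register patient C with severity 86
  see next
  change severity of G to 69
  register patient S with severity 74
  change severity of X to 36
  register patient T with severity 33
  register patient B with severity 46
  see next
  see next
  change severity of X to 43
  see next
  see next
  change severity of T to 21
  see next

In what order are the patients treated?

add Y (severity 51) → {Y:51}
add H (severity 70) → {H:70, Y:51}
add G (severity 24) → {H:70, Y:51, G:24}
add X (severity 66) → {H:70, X:66, Y:51, G:24}
update H to severity 79 → {H:79, X:66, Y:51, G:24}
update H to severity 39 → {X:66, Y:51, H:39, G:24}
add K (severity 35) → {X:66, Y:51, H:39, K:35, G:24}
add C (severity 86) → {C:86, X:66, Y:51, H:39, K:35, G:24}
see next → C; now {X:66, Y:51, H:39, K:35, G:24}
update G to severity 69 → {G:69, X:66, Y:51, H:39, K:35}
add S (severity 74) → {S:74, G:69, X:66, Y:51, H:39, K:35}
update X to severity 36 → {S:74, G:69, Y:51, H:39, X:36, K:35}
add T (severity 33) → {S:74, G:69, Y:51, H:39, X:36, K:35, T:33}
add B (severity 46) → {S:74, G:69, Y:51, B:46, H:39, X:36, K:35, T:33}
see next → S; now {G:69, Y:51, B:46, H:39, X:36, K:35, T:33}
see next → G; now {Y:51, B:46, H:39, X:36, K:35, T:33}
update X to severity 43 → {Y:51, B:46, X:43, H:39, K:35, T:33}
see next → Y; now {B:46, X:43, H:39, K:35, T:33}
see next → B; now {X:43, H:39, K:35, T:33}
update T to severity 21 → {X:43, H:39, K:35, T:21}
see next → X; now {H:39, K:35, T:21}

C, S, G, Y, B, X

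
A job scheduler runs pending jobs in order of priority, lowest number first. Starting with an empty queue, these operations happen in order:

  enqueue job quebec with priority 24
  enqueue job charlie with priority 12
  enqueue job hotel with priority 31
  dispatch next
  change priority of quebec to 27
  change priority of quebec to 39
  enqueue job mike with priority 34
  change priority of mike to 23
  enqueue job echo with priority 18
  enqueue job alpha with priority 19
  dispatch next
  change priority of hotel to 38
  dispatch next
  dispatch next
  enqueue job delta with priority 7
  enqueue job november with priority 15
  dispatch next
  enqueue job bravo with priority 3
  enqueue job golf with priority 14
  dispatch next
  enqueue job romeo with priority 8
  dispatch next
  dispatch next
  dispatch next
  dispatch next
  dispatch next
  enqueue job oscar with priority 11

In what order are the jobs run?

charlie → echo → alpha → mike → delta → bravo → romeo → golf → november → hotel → quebec

add quebec (priority 24) → {quebec:24}
add charlie (priority 12) → {charlie:12, quebec:24}
add hotel (priority 31) → {charlie:12, quebec:24, hotel:31}
dispatch next → charlie; now {quebec:24, hotel:31}
update quebec to priority 27 → {quebec:27, hotel:31}
update quebec to priority 39 → {hotel:31, quebec:39}
add mike (priority 34) → {hotel:31, mike:34, quebec:39}
update mike to priority 23 → {mike:23, hotel:31, quebec:39}
add echo (priority 18) → {echo:18, mike:23, hotel:31, quebec:39}
add alpha (priority 19) → {echo:18, alpha:19, mike:23, hotel:31, quebec:39}
dispatch next → echo; now {alpha:19, mike:23, hotel:31, quebec:39}
update hotel to priority 38 → {alpha:19, mike:23, hotel:38, quebec:39}
dispatch next → alpha; now {mike:23, hotel:38, quebec:39}
dispatch next → mike; now {hotel:38, quebec:39}
add delta (priority 7) → {delta:7, hotel:38, quebec:39}
add november (priority 15) → {delta:7, november:15, hotel:38, quebec:39}
dispatch next → delta; now {november:15, hotel:38, quebec:39}
add bravo (priority 3) → {bravo:3, november:15, hotel:38, quebec:39}
add golf (priority 14) → {bravo:3, golf:14, november:15, hotel:38, quebec:39}
dispatch next → bravo; now {golf:14, november:15, hotel:38, quebec:39}
add romeo (priority 8) → {romeo:8, golf:14, november:15, hotel:38, quebec:39}
dispatch next → romeo; now {golf:14, november:15, hotel:38, quebec:39}
dispatch next → golf; now {november:15, hotel:38, quebec:39}
dispatch next → november; now {hotel:38, quebec:39}
dispatch next → hotel; now {quebec:39}
dispatch next → quebec; now {}
add oscar (priority 11) → {oscar:11}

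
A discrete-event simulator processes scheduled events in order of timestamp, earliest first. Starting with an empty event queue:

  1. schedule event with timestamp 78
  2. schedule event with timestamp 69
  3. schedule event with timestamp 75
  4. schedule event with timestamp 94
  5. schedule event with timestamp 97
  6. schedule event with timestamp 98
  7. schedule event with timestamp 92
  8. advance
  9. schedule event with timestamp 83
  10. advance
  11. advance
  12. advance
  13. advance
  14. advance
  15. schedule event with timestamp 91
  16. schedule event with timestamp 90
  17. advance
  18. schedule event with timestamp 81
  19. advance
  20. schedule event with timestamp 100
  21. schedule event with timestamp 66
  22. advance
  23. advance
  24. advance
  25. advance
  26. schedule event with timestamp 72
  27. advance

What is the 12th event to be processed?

insert 78 → {78}
insert 69 → {69, 78}
insert 75 → {69, 75, 78}
insert 94 → {69, 75, 78, 94}
insert 97 → {69, 75, 78, 94, 97}
insert 98 → {69, 75, 78, 94, 97, 98}
insert 92 → {69, 75, 78, 92, 94, 97, 98}
advance → 69; now {75, 78, 92, 94, 97, 98}
insert 83 → {75, 78, 83, 92, 94, 97, 98}
advance → 75; now {78, 83, 92, 94, 97, 98}
advance → 78; now {83, 92, 94, 97, 98}
advance → 83; now {92, 94, 97, 98}
advance → 92; now {94, 97, 98}
advance → 94; now {97, 98}
insert 91 → {91, 97, 98}
insert 90 → {90, 91, 97, 98}
advance → 90; now {91, 97, 98}
insert 81 → {81, 91, 97, 98}
advance → 81; now {91, 97, 98}
insert 100 → {91, 97, 98, 100}
insert 66 → {66, 91, 97, 98, 100}
advance → 66; now {91, 97, 98, 100}
advance → 91; now {97, 98, 100}
advance → 97; now {98, 100}
advance → 98; now {100}
insert 72 → {72, 100}
advance → 72; now {100}

98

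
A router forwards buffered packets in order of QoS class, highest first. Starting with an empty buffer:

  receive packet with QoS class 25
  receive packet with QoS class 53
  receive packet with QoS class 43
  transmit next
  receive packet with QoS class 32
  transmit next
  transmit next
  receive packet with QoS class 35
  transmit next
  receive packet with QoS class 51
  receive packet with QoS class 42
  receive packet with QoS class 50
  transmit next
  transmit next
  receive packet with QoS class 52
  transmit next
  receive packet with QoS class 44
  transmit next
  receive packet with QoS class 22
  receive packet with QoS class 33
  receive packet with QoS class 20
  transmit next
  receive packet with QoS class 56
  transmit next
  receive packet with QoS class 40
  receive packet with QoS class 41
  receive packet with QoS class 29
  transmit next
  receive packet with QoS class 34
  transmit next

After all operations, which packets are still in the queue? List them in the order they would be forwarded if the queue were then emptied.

insert 25 → {25}
insert 53 → {53, 25}
insert 43 → {53, 43, 25}
transmit next → 53; now {43, 25}
insert 32 → {43, 32, 25}
transmit next → 43; now {32, 25}
transmit next → 32; now {25}
insert 35 → {35, 25}
transmit next → 35; now {25}
insert 51 → {51, 25}
insert 42 → {51, 42, 25}
insert 50 → {51, 50, 42, 25}
transmit next → 51; now {50, 42, 25}
transmit next → 50; now {42, 25}
insert 52 → {52, 42, 25}
transmit next → 52; now {42, 25}
insert 44 → {44, 42, 25}
transmit next → 44; now {42, 25}
insert 22 → {42, 25, 22}
insert 33 → {42, 33, 25, 22}
insert 20 → {42, 33, 25, 22, 20}
transmit next → 42; now {33, 25, 22, 20}
insert 56 → {56, 33, 25, 22, 20}
transmit next → 56; now {33, 25, 22, 20}
insert 40 → {40, 33, 25, 22, 20}
insert 41 → {41, 40, 33, 25, 22, 20}
insert 29 → {41, 40, 33, 29, 25, 22, 20}
transmit next → 41; now {40, 33, 29, 25, 22, 20}
insert 34 → {40, 34, 33, 29, 25, 22, 20}
transmit next → 40; now {34, 33, 29, 25, 22, 20}

34 → 33 → 29 → 25 → 22 → 20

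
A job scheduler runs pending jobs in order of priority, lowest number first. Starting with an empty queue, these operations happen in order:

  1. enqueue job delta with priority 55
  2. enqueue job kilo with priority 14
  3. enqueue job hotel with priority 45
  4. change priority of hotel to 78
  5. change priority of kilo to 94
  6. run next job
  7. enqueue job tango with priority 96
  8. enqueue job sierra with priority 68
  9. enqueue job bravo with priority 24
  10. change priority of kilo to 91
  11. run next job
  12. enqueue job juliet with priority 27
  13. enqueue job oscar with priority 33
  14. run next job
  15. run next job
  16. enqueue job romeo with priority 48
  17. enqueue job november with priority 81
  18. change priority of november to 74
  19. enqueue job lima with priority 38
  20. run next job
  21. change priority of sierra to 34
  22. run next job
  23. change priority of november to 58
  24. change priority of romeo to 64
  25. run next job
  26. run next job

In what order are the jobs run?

delta, bravo, juliet, oscar, lima, sierra, november, romeo

add delta (priority 55) → {delta:55}
add kilo (priority 14) → {kilo:14, delta:55}
add hotel (priority 45) → {kilo:14, hotel:45, delta:55}
update hotel to priority 78 → {kilo:14, delta:55, hotel:78}
update kilo to priority 94 → {delta:55, hotel:78, kilo:94}
run next job → delta; now {hotel:78, kilo:94}
add tango (priority 96) → {hotel:78, kilo:94, tango:96}
add sierra (priority 68) → {sierra:68, hotel:78, kilo:94, tango:96}
add bravo (priority 24) → {bravo:24, sierra:68, hotel:78, kilo:94, tango:96}
update kilo to priority 91 → {bravo:24, sierra:68, hotel:78, kilo:91, tango:96}
run next job → bravo; now {sierra:68, hotel:78, kilo:91, tango:96}
add juliet (priority 27) → {juliet:27, sierra:68, hotel:78, kilo:91, tango:96}
add oscar (priority 33) → {juliet:27, oscar:33, sierra:68, hotel:78, kilo:91, tango:96}
run next job → juliet; now {oscar:33, sierra:68, hotel:78, kilo:91, tango:96}
run next job → oscar; now {sierra:68, hotel:78, kilo:91, tango:96}
add romeo (priority 48) → {romeo:48, sierra:68, hotel:78, kilo:91, tango:96}
add november (priority 81) → {romeo:48, sierra:68, hotel:78, november:81, kilo:91, tango:96}
update november to priority 74 → {romeo:48, sierra:68, november:74, hotel:78, kilo:91, tango:96}
add lima (priority 38) → {lima:38, romeo:48, sierra:68, november:74, hotel:78, kilo:91, tango:96}
run next job → lima; now {romeo:48, sierra:68, november:74, hotel:78, kilo:91, tango:96}
update sierra to priority 34 → {sierra:34, romeo:48, november:74, hotel:78, kilo:91, tango:96}
run next job → sierra; now {romeo:48, november:74, hotel:78, kilo:91, tango:96}
update november to priority 58 → {romeo:48, november:58, hotel:78, kilo:91, tango:96}
update romeo to priority 64 → {november:58, romeo:64, hotel:78, kilo:91, tango:96}
run next job → november; now {romeo:64, hotel:78, kilo:91, tango:96}
run next job → romeo; now {hotel:78, kilo:91, tango:96}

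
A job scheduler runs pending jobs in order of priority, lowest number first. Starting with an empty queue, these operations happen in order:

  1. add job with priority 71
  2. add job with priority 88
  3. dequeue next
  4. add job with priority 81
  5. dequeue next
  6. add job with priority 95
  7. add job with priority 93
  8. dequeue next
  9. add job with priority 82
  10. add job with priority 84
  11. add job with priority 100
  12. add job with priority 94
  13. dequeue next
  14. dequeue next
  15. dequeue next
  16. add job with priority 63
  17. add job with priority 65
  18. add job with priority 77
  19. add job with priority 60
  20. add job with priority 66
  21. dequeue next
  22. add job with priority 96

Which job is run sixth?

insert 71 → {71}
insert 88 → {71, 88}
dequeue next → 71; now {88}
insert 81 → {81, 88}
dequeue next → 81; now {88}
insert 95 → {88, 95}
insert 93 → {88, 93, 95}
dequeue next → 88; now {93, 95}
insert 82 → {82, 93, 95}
insert 84 → {82, 84, 93, 95}
insert 100 → {82, 84, 93, 95, 100}
insert 94 → {82, 84, 93, 94, 95, 100}
dequeue next → 82; now {84, 93, 94, 95, 100}
dequeue next → 84; now {93, 94, 95, 100}
dequeue next → 93; now {94, 95, 100}
insert 63 → {63, 94, 95, 100}
insert 65 → {63, 65, 94, 95, 100}
insert 77 → {63, 65, 77, 94, 95, 100}
insert 60 → {60, 63, 65, 77, 94, 95, 100}
insert 66 → {60, 63, 65, 66, 77, 94, 95, 100}
dequeue next → 60; now {63, 65, 66, 77, 94, 95, 100}
insert 96 → {63, 65, 66, 77, 94, 95, 96, 100}

93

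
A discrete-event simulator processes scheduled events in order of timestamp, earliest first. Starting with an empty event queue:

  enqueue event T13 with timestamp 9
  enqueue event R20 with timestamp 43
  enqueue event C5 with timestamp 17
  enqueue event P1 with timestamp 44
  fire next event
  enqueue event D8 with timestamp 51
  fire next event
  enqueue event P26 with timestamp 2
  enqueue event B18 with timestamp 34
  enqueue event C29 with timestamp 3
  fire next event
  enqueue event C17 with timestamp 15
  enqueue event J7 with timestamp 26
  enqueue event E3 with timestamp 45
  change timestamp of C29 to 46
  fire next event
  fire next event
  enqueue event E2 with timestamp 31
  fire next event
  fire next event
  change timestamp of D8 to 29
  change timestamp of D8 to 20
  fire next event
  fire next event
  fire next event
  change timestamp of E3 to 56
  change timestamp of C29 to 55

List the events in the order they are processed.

[T13, C5, P26, C17, J7, E2, B18, D8, R20, P1]

add T13 (timestamp 9) → {T13:9}
add R20 (timestamp 43) → {T13:9, R20:43}
add C5 (timestamp 17) → {T13:9, C5:17, R20:43}
add P1 (timestamp 44) → {T13:9, C5:17, R20:43, P1:44}
fire next event → T13; now {C5:17, R20:43, P1:44}
add D8 (timestamp 51) → {C5:17, R20:43, P1:44, D8:51}
fire next event → C5; now {R20:43, P1:44, D8:51}
add P26 (timestamp 2) → {P26:2, R20:43, P1:44, D8:51}
add B18 (timestamp 34) → {P26:2, B18:34, R20:43, P1:44, D8:51}
add C29 (timestamp 3) → {P26:2, C29:3, B18:34, R20:43, P1:44, D8:51}
fire next event → P26; now {C29:3, B18:34, R20:43, P1:44, D8:51}
add C17 (timestamp 15) → {C29:3, C17:15, B18:34, R20:43, P1:44, D8:51}
add J7 (timestamp 26) → {C29:3, C17:15, J7:26, B18:34, R20:43, P1:44, D8:51}
add E3 (timestamp 45) → {C29:3, C17:15, J7:26, B18:34, R20:43, P1:44, E3:45, D8:51}
update C29 to timestamp 46 → {C17:15, J7:26, B18:34, R20:43, P1:44, E3:45, C29:46, D8:51}
fire next event → C17; now {J7:26, B18:34, R20:43, P1:44, E3:45, C29:46, D8:51}
fire next event → J7; now {B18:34, R20:43, P1:44, E3:45, C29:46, D8:51}
add E2 (timestamp 31) → {E2:31, B18:34, R20:43, P1:44, E3:45, C29:46, D8:51}
fire next event → E2; now {B18:34, R20:43, P1:44, E3:45, C29:46, D8:51}
fire next event → B18; now {R20:43, P1:44, E3:45, C29:46, D8:51}
update D8 to timestamp 29 → {D8:29, R20:43, P1:44, E3:45, C29:46}
update D8 to timestamp 20 → {D8:20, R20:43, P1:44, E3:45, C29:46}
fire next event → D8; now {R20:43, P1:44, E3:45, C29:46}
fire next event → R20; now {P1:44, E3:45, C29:46}
fire next event → P1; now {E3:45, C29:46}
update E3 to timestamp 56 → {C29:46, E3:56}
update C29 to timestamp 55 → {C29:55, E3:56}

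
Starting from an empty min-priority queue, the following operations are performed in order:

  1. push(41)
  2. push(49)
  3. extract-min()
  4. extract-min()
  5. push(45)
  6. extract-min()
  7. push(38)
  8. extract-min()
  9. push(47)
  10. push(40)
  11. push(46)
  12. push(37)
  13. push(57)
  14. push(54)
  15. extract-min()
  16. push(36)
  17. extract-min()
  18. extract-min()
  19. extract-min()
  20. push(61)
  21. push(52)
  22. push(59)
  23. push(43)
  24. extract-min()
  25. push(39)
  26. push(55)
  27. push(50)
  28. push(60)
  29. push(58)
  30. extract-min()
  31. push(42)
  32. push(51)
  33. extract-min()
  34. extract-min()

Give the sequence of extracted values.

insert 41 → {41}
insert 49 → {41, 49}
extract-min → 41; now {49}
extract-min → 49; now {}
insert 45 → {45}
extract-min → 45; now {}
insert 38 → {38}
extract-min → 38; now {}
insert 47 → {47}
insert 40 → {40, 47}
insert 46 → {40, 46, 47}
insert 37 → {37, 40, 46, 47}
insert 57 → {37, 40, 46, 47, 57}
insert 54 → {37, 40, 46, 47, 54, 57}
extract-min → 37; now {40, 46, 47, 54, 57}
insert 36 → {36, 40, 46, 47, 54, 57}
extract-min → 36; now {40, 46, 47, 54, 57}
extract-min → 40; now {46, 47, 54, 57}
extract-min → 46; now {47, 54, 57}
insert 61 → {47, 54, 57, 61}
insert 52 → {47, 52, 54, 57, 61}
insert 59 → {47, 52, 54, 57, 59, 61}
insert 43 → {43, 47, 52, 54, 57, 59, 61}
extract-min → 43; now {47, 52, 54, 57, 59, 61}
insert 39 → {39, 47, 52, 54, 57, 59, 61}
insert 55 → {39, 47, 52, 54, 55, 57, 59, 61}
insert 50 → {39, 47, 50, 52, 54, 55, 57, 59, 61}
insert 60 → {39, 47, 50, 52, 54, 55, 57, 59, 60, 61}
insert 58 → {39, 47, 50, 52, 54, 55, 57, 58, 59, 60, 61}
extract-min → 39; now {47, 50, 52, 54, 55, 57, 58, 59, 60, 61}
insert 42 → {42, 47, 50, 52, 54, 55, 57, 58, 59, 60, 61}
insert 51 → {42, 47, 50, 51, 52, 54, 55, 57, 58, 59, 60, 61}
extract-min → 42; now {47, 50, 51, 52, 54, 55, 57, 58, 59, 60, 61}
extract-min → 47; now {50, 51, 52, 54, 55, 57, 58, 59, 60, 61}

[41, 49, 45, 38, 37, 36, 40, 46, 43, 39, 42, 47]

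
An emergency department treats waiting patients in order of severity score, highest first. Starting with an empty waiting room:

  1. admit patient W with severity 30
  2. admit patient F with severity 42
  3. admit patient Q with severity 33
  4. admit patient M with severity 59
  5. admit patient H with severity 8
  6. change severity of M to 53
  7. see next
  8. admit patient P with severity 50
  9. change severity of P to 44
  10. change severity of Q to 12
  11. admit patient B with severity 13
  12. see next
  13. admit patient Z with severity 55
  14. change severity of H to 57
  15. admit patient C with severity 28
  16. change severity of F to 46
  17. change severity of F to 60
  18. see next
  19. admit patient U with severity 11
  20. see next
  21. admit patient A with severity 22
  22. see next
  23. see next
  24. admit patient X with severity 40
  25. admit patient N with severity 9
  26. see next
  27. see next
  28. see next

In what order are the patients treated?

add W (severity 30) → {W:30}
add F (severity 42) → {F:42, W:30}
add Q (severity 33) → {F:42, Q:33, W:30}
add M (severity 59) → {M:59, F:42, Q:33, W:30}
add H (severity 8) → {M:59, F:42, Q:33, W:30, H:8}
update M to severity 53 → {M:53, F:42, Q:33, W:30, H:8}
see next → M; now {F:42, Q:33, W:30, H:8}
add P (severity 50) → {P:50, F:42, Q:33, W:30, H:8}
update P to severity 44 → {P:44, F:42, Q:33, W:30, H:8}
update Q to severity 12 → {P:44, F:42, W:30, Q:12, H:8}
add B (severity 13) → {P:44, F:42, W:30, B:13, Q:12, H:8}
see next → P; now {F:42, W:30, B:13, Q:12, H:8}
add Z (severity 55) → {Z:55, F:42, W:30, B:13, Q:12, H:8}
update H to severity 57 → {H:57, Z:55, F:42, W:30, B:13, Q:12}
add C (severity 28) → {H:57, Z:55, F:42, W:30, C:28, B:13, Q:12}
update F to severity 46 → {H:57, Z:55, F:46, W:30, C:28, B:13, Q:12}
update F to severity 60 → {F:60, H:57, Z:55, W:30, C:28, B:13, Q:12}
see next → F; now {H:57, Z:55, W:30, C:28, B:13, Q:12}
add U (severity 11) → {H:57, Z:55, W:30, C:28, B:13, Q:12, U:11}
see next → H; now {Z:55, W:30, C:28, B:13, Q:12, U:11}
add A (severity 22) → {Z:55, W:30, C:28, A:22, B:13, Q:12, U:11}
see next → Z; now {W:30, C:28, A:22, B:13, Q:12, U:11}
see next → W; now {C:28, A:22, B:13, Q:12, U:11}
add X (severity 40) → {X:40, C:28, A:22, B:13, Q:12, U:11}
add N (severity 9) → {X:40, C:28, A:22, B:13, Q:12, U:11, N:9}
see next → X; now {C:28, A:22, B:13, Q:12, U:11, N:9}
see next → C; now {A:22, B:13, Q:12, U:11, N:9}
see next → A; now {B:13, Q:12, U:11, N:9}

[M, P, F, H, Z, W, X, C, A]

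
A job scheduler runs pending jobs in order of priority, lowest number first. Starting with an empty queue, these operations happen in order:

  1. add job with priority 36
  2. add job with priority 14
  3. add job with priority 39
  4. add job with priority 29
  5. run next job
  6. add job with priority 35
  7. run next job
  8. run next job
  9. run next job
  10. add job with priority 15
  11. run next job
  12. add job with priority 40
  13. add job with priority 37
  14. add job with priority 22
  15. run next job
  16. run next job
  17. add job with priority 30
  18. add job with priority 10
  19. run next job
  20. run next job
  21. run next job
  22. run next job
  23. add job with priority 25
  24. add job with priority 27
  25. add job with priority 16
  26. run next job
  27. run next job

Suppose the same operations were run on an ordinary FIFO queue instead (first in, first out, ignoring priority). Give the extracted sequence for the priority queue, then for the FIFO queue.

priority queue: 14, 29, 35, 36, 15, 22, 37, 10, 30, 39, 40, 16, 25; FIFO queue: 36, 14, 39, 29, 35, 15, 40, 37, 22, 30, 10, 25, 27

insert 36 → {36}
insert 14 → {14, 36}
insert 39 → {14, 36, 39}
insert 29 → {14, 29, 36, 39}
run next job → 14; now {29, 36, 39}
insert 35 → {29, 35, 36, 39}
run next job → 29; now {35, 36, 39}
run next job → 35; now {36, 39}
run next job → 36; now {39}
insert 15 → {15, 39}
run next job → 15; now {39}
insert 40 → {39, 40}
insert 37 → {37, 39, 40}
insert 22 → {22, 37, 39, 40}
run next job → 22; now {37, 39, 40}
run next job → 37; now {39, 40}
insert 30 → {30, 39, 40}
insert 10 → {10, 30, 39, 40}
run next job → 10; now {30, 39, 40}
run next job → 30; now {39, 40}
run next job → 39; now {40}
run next job → 40; now {}
insert 25 → {25}
insert 27 → {25, 27}
insert 16 → {16, 25, 27}
run next job → 16; now {25, 27}
run next job → 25; now {27}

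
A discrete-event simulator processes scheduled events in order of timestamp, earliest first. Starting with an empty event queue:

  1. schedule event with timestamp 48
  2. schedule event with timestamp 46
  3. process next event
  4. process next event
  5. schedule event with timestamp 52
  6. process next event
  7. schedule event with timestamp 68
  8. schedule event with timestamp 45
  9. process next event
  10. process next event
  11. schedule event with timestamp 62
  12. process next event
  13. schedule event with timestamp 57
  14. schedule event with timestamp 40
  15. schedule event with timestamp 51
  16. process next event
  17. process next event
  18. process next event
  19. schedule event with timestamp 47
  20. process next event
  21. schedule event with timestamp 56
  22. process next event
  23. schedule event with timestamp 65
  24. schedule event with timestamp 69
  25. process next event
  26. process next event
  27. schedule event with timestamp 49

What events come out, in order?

insert 48 → {48}
insert 46 → {46, 48}
process next event → 46; now {48}
process next event → 48; now {}
insert 52 → {52}
process next event → 52; now {}
insert 68 → {68}
insert 45 → {45, 68}
process next event → 45; now {68}
process next event → 68; now {}
insert 62 → {62}
process next event → 62; now {}
insert 57 → {57}
insert 40 → {40, 57}
insert 51 → {40, 51, 57}
process next event → 40; now {51, 57}
process next event → 51; now {57}
process next event → 57; now {}
insert 47 → {47}
process next event → 47; now {}
insert 56 → {56}
process next event → 56; now {}
insert 65 → {65}
insert 69 → {65, 69}
process next event → 65; now {69}
process next event → 69; now {}
insert 49 → {49}

[46, 48, 52, 45, 68, 62, 40, 51, 57, 47, 56, 65, 69]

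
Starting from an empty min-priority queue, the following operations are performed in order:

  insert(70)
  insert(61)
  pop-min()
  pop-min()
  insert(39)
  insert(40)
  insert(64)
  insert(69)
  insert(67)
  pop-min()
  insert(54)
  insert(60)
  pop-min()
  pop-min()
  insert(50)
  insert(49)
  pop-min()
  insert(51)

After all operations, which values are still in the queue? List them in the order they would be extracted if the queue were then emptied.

50, 51, 60, 64, 67, 69

insert 70 → {70}
insert 61 → {61, 70}
pop-min → 61; now {70}
pop-min → 70; now {}
insert 39 → {39}
insert 40 → {39, 40}
insert 64 → {39, 40, 64}
insert 69 → {39, 40, 64, 69}
insert 67 → {39, 40, 64, 67, 69}
pop-min → 39; now {40, 64, 67, 69}
insert 54 → {40, 54, 64, 67, 69}
insert 60 → {40, 54, 60, 64, 67, 69}
pop-min → 40; now {54, 60, 64, 67, 69}
pop-min → 54; now {60, 64, 67, 69}
insert 50 → {50, 60, 64, 67, 69}
insert 49 → {49, 50, 60, 64, 67, 69}
pop-min → 49; now {50, 60, 64, 67, 69}
insert 51 → {50, 51, 60, 64, 67, 69}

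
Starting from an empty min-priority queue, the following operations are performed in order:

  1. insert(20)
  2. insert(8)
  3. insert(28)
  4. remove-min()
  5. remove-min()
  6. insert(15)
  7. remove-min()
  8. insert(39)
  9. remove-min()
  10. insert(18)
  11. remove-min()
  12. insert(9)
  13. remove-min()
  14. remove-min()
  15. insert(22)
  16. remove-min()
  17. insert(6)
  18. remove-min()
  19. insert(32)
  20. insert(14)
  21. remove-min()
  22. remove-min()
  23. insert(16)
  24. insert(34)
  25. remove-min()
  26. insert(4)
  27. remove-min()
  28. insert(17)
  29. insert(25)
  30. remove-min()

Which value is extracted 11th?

insert 20 → {20}
insert 8 → {8, 20}
insert 28 → {8, 20, 28}
remove-min → 8; now {20, 28}
remove-min → 20; now {28}
insert 15 → {15, 28}
remove-min → 15; now {28}
insert 39 → {28, 39}
remove-min → 28; now {39}
insert 18 → {18, 39}
remove-min → 18; now {39}
insert 9 → {9, 39}
remove-min → 9; now {39}
remove-min → 39; now {}
insert 22 → {22}
remove-min → 22; now {}
insert 6 → {6}
remove-min → 6; now {}
insert 32 → {32}
insert 14 → {14, 32}
remove-min → 14; now {32}
remove-min → 32; now {}
insert 16 → {16}
insert 34 → {16, 34}
remove-min → 16; now {34}
insert 4 → {4, 34}
remove-min → 4; now {34}
insert 17 → {17, 34}
insert 25 → {17, 25, 34}
remove-min → 17; now {25, 34}

32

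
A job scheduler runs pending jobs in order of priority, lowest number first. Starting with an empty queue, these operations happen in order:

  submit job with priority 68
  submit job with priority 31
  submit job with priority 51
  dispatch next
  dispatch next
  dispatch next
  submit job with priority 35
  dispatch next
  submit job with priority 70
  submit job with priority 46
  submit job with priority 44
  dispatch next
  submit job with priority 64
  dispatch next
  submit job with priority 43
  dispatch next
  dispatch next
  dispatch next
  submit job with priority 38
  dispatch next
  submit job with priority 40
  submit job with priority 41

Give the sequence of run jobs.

insert 68 → {68}
insert 31 → {31, 68}
insert 51 → {31, 51, 68}
dispatch next → 31; now {51, 68}
dispatch next → 51; now {68}
dispatch next → 68; now {}
insert 35 → {35}
dispatch next → 35; now {}
insert 70 → {70}
insert 46 → {46, 70}
insert 44 → {44, 46, 70}
dispatch next → 44; now {46, 70}
insert 64 → {46, 64, 70}
dispatch next → 46; now {64, 70}
insert 43 → {43, 64, 70}
dispatch next → 43; now {64, 70}
dispatch next → 64; now {70}
dispatch next → 70; now {}
insert 38 → {38}
dispatch next → 38; now {}
insert 40 → {40}
insert 41 → {40, 41}

[31, 51, 68, 35, 44, 46, 43, 64, 70, 38]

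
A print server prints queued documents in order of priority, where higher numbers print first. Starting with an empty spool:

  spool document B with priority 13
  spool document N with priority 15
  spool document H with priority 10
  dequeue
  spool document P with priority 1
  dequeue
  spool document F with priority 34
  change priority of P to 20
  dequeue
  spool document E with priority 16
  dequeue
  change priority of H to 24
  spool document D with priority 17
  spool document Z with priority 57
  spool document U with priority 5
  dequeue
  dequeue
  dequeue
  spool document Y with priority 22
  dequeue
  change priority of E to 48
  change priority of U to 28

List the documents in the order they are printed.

add B (priority 13) → {B:13}
add N (priority 15) → {N:15, B:13}
add H (priority 10) → {N:15, B:13, H:10}
dequeue → N; now {B:13, H:10}
add P (priority 1) → {B:13, H:10, P:1}
dequeue → B; now {H:10, P:1}
add F (priority 34) → {F:34, H:10, P:1}
update P to priority 20 → {F:34, P:20, H:10}
dequeue → F; now {P:20, H:10}
add E (priority 16) → {P:20, E:16, H:10}
dequeue → P; now {E:16, H:10}
update H to priority 24 → {H:24, E:16}
add D (priority 17) → {H:24, D:17, E:16}
add Z (priority 57) → {Z:57, H:24, D:17, E:16}
add U (priority 5) → {Z:57, H:24, D:17, E:16, U:5}
dequeue → Z; now {H:24, D:17, E:16, U:5}
dequeue → H; now {D:17, E:16, U:5}
dequeue → D; now {E:16, U:5}
add Y (priority 22) → {Y:22, E:16, U:5}
dequeue → Y; now {E:16, U:5}
update E to priority 48 → {E:48, U:5}
update U to priority 28 → {E:48, U:28}

N, B, F, P, Z, H, D, Y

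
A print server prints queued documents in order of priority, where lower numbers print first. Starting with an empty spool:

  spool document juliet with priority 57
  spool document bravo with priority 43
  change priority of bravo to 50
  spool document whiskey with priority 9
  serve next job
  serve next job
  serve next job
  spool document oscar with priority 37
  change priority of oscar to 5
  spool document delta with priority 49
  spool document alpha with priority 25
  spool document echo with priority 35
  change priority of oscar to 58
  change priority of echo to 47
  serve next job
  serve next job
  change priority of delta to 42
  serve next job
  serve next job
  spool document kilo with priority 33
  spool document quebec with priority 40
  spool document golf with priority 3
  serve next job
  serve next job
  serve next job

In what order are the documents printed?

[whiskey, bravo, juliet, alpha, echo, delta, oscar, golf, kilo, quebec]

add juliet (priority 57) → {juliet:57}
add bravo (priority 43) → {bravo:43, juliet:57}
update bravo to priority 50 → {bravo:50, juliet:57}
add whiskey (priority 9) → {whiskey:9, bravo:50, juliet:57}
serve next job → whiskey; now {bravo:50, juliet:57}
serve next job → bravo; now {juliet:57}
serve next job → juliet; now {}
add oscar (priority 37) → {oscar:37}
update oscar to priority 5 → {oscar:5}
add delta (priority 49) → {oscar:5, delta:49}
add alpha (priority 25) → {oscar:5, alpha:25, delta:49}
add echo (priority 35) → {oscar:5, alpha:25, echo:35, delta:49}
update oscar to priority 58 → {alpha:25, echo:35, delta:49, oscar:58}
update echo to priority 47 → {alpha:25, echo:47, delta:49, oscar:58}
serve next job → alpha; now {echo:47, delta:49, oscar:58}
serve next job → echo; now {delta:49, oscar:58}
update delta to priority 42 → {delta:42, oscar:58}
serve next job → delta; now {oscar:58}
serve next job → oscar; now {}
add kilo (priority 33) → {kilo:33}
add quebec (priority 40) → {kilo:33, quebec:40}
add golf (priority 3) → {golf:3, kilo:33, quebec:40}
serve next job → golf; now {kilo:33, quebec:40}
serve next job → kilo; now {quebec:40}
serve next job → quebec; now {}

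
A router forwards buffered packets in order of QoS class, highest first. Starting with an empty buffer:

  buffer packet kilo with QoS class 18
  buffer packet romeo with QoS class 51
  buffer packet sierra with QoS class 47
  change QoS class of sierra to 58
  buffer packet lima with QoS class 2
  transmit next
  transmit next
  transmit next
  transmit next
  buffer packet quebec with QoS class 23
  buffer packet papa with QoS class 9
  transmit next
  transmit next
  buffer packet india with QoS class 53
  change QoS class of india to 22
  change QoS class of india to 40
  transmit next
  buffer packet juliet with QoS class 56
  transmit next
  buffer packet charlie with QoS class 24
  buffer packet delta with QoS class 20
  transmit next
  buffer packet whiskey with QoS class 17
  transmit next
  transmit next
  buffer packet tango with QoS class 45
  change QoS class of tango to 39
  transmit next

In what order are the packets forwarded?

[sierra, romeo, kilo, lima, quebec, papa, india, juliet, charlie, delta, whiskey, tango]

add kilo (QoS class 18) → {kilo:18}
add romeo (QoS class 51) → {romeo:51, kilo:18}
add sierra (QoS class 47) → {romeo:51, sierra:47, kilo:18}
update sierra to QoS class 58 → {sierra:58, romeo:51, kilo:18}
add lima (QoS class 2) → {sierra:58, romeo:51, kilo:18, lima:2}
transmit next → sierra; now {romeo:51, kilo:18, lima:2}
transmit next → romeo; now {kilo:18, lima:2}
transmit next → kilo; now {lima:2}
transmit next → lima; now {}
add quebec (QoS class 23) → {quebec:23}
add papa (QoS class 9) → {quebec:23, papa:9}
transmit next → quebec; now {papa:9}
transmit next → papa; now {}
add india (QoS class 53) → {india:53}
update india to QoS class 22 → {india:22}
update india to QoS class 40 → {india:40}
transmit next → india; now {}
add juliet (QoS class 56) → {juliet:56}
transmit next → juliet; now {}
add charlie (QoS class 24) → {charlie:24}
add delta (QoS class 20) → {charlie:24, delta:20}
transmit next → charlie; now {delta:20}
add whiskey (QoS class 17) → {delta:20, whiskey:17}
transmit next → delta; now {whiskey:17}
transmit next → whiskey; now {}
add tango (QoS class 45) → {tango:45}
update tango to QoS class 39 → {tango:39}
transmit next → tango; now {}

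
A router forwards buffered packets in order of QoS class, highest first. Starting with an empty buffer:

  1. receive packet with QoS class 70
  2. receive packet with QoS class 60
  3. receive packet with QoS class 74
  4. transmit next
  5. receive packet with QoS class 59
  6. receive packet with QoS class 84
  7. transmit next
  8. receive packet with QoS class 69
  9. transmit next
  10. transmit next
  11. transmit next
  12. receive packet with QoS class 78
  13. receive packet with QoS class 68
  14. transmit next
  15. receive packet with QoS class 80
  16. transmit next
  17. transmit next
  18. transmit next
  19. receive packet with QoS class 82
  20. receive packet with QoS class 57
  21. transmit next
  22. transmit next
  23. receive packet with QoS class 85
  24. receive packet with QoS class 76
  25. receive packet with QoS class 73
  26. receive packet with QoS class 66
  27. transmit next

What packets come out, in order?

insert 70 → {70}
insert 60 → {70, 60}
insert 74 → {74, 70, 60}
transmit next → 74; now {70, 60}
insert 59 → {70, 60, 59}
insert 84 → {84, 70, 60, 59}
transmit next → 84; now {70, 60, 59}
insert 69 → {70, 69, 60, 59}
transmit next → 70; now {69, 60, 59}
transmit next → 69; now {60, 59}
transmit next → 60; now {59}
insert 78 → {78, 59}
insert 68 → {78, 68, 59}
transmit next → 78; now {68, 59}
insert 80 → {80, 68, 59}
transmit next → 80; now {68, 59}
transmit next → 68; now {59}
transmit next → 59; now {}
insert 82 → {82}
insert 57 → {82, 57}
transmit next → 82; now {57}
transmit next → 57; now {}
insert 85 → {85}
insert 76 → {85, 76}
insert 73 → {85, 76, 73}
insert 66 → {85, 76, 73, 66}
transmit next → 85; now {76, 73, 66}

74, 84, 70, 69, 60, 78, 80, 68, 59, 82, 57, 85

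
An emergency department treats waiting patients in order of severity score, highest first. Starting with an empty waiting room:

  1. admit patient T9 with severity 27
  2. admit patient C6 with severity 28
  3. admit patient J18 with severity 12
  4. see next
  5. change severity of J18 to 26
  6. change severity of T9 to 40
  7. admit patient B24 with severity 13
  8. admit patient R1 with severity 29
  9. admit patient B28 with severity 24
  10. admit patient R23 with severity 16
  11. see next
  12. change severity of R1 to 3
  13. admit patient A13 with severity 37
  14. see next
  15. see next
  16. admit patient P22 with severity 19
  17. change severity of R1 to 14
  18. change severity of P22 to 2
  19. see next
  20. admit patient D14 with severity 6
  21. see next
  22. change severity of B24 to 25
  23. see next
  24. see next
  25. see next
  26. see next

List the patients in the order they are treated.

C6, T9, A13, J18, B28, R23, B24, R1, D14, P22

add T9 (severity 27) → {T9:27}
add C6 (severity 28) → {C6:28, T9:27}
add J18 (severity 12) → {C6:28, T9:27, J18:12}
see next → C6; now {T9:27, J18:12}
update J18 to severity 26 → {T9:27, J18:26}
update T9 to severity 40 → {T9:40, J18:26}
add B24 (severity 13) → {T9:40, J18:26, B24:13}
add R1 (severity 29) → {T9:40, R1:29, J18:26, B24:13}
add B28 (severity 24) → {T9:40, R1:29, J18:26, B28:24, B24:13}
add R23 (severity 16) → {T9:40, R1:29, J18:26, B28:24, R23:16, B24:13}
see next → T9; now {R1:29, J18:26, B28:24, R23:16, B24:13}
update R1 to severity 3 → {J18:26, B28:24, R23:16, B24:13, R1:3}
add A13 (severity 37) → {A13:37, J18:26, B28:24, R23:16, B24:13, R1:3}
see next → A13; now {J18:26, B28:24, R23:16, B24:13, R1:3}
see next → J18; now {B28:24, R23:16, B24:13, R1:3}
add P22 (severity 19) → {B28:24, P22:19, R23:16, B24:13, R1:3}
update R1 to severity 14 → {B28:24, P22:19, R23:16, R1:14, B24:13}
update P22 to severity 2 → {B28:24, R23:16, R1:14, B24:13, P22:2}
see next → B28; now {R23:16, R1:14, B24:13, P22:2}
add D14 (severity 6) → {R23:16, R1:14, B24:13, D14:6, P22:2}
see next → R23; now {R1:14, B24:13, D14:6, P22:2}
update B24 to severity 25 → {B24:25, R1:14, D14:6, P22:2}
see next → B24; now {R1:14, D14:6, P22:2}
see next → R1; now {D14:6, P22:2}
see next → D14; now {P22:2}
see next → P22; now {}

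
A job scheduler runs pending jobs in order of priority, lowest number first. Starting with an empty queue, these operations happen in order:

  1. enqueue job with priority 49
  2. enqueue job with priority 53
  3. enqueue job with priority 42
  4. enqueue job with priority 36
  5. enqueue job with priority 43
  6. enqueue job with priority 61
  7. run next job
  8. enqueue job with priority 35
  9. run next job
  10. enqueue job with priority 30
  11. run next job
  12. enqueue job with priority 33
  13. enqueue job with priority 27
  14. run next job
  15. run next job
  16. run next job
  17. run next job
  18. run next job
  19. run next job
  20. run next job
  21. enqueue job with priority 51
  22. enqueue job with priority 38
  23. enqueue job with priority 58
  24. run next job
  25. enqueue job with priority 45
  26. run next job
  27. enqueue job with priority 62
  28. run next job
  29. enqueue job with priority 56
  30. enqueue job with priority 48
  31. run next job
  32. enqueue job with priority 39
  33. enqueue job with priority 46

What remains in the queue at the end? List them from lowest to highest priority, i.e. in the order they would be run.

insert 49 → {49}
insert 53 → {49, 53}
insert 42 → {42, 49, 53}
insert 36 → {36, 42, 49, 53}
insert 43 → {36, 42, 43, 49, 53}
insert 61 → {36, 42, 43, 49, 53, 61}
run next job → 36; now {42, 43, 49, 53, 61}
insert 35 → {35, 42, 43, 49, 53, 61}
run next job → 35; now {42, 43, 49, 53, 61}
insert 30 → {30, 42, 43, 49, 53, 61}
run next job → 30; now {42, 43, 49, 53, 61}
insert 33 → {33, 42, 43, 49, 53, 61}
insert 27 → {27, 33, 42, 43, 49, 53, 61}
run next job → 27; now {33, 42, 43, 49, 53, 61}
run next job → 33; now {42, 43, 49, 53, 61}
run next job → 42; now {43, 49, 53, 61}
run next job → 43; now {49, 53, 61}
run next job → 49; now {53, 61}
run next job → 53; now {61}
run next job → 61; now {}
insert 51 → {51}
insert 38 → {38, 51}
insert 58 → {38, 51, 58}
run next job → 38; now {51, 58}
insert 45 → {45, 51, 58}
run next job → 45; now {51, 58}
insert 62 → {51, 58, 62}
run next job → 51; now {58, 62}
insert 56 → {56, 58, 62}
insert 48 → {48, 56, 58, 62}
run next job → 48; now {56, 58, 62}
insert 39 → {39, 56, 58, 62}
insert 46 → {39, 46, 56, 58, 62}

39 → 46 → 56 → 58 → 62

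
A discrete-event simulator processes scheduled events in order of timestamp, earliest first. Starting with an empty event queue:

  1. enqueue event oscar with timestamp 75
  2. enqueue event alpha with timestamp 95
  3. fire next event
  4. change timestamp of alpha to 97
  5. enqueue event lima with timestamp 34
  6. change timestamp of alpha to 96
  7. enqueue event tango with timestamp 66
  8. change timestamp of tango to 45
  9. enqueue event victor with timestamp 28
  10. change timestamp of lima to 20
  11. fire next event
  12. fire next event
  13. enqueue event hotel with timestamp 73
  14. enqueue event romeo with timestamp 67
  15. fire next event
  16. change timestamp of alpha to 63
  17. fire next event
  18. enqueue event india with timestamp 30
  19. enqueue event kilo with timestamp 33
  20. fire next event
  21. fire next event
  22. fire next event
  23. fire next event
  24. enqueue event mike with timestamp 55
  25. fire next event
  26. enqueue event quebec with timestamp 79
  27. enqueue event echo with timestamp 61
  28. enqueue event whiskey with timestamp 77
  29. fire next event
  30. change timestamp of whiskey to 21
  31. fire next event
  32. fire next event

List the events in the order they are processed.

add oscar (timestamp 75) → {oscar:75}
add alpha (timestamp 95) → {oscar:75, alpha:95}
fire next event → oscar; now {alpha:95}
update alpha to timestamp 97 → {alpha:97}
add lima (timestamp 34) → {lima:34, alpha:97}
update alpha to timestamp 96 → {lima:34, alpha:96}
add tango (timestamp 66) → {lima:34, tango:66, alpha:96}
update tango to timestamp 45 → {lima:34, tango:45, alpha:96}
add victor (timestamp 28) → {victor:28, lima:34, tango:45, alpha:96}
update lima to timestamp 20 → {lima:20, victor:28, tango:45, alpha:96}
fire next event → lima; now {victor:28, tango:45, alpha:96}
fire next event → victor; now {tango:45, alpha:96}
add hotel (timestamp 73) → {tango:45, hotel:73, alpha:96}
add romeo (timestamp 67) → {tango:45, romeo:67, hotel:73, alpha:96}
fire next event → tango; now {romeo:67, hotel:73, alpha:96}
update alpha to timestamp 63 → {alpha:63, romeo:67, hotel:73}
fire next event → alpha; now {romeo:67, hotel:73}
add india (timestamp 30) → {india:30, romeo:67, hotel:73}
add kilo (timestamp 33) → {india:30, kilo:33, romeo:67, hotel:73}
fire next event → india; now {kilo:33, romeo:67, hotel:73}
fire next event → kilo; now {romeo:67, hotel:73}
fire next event → romeo; now {hotel:73}
fire next event → hotel; now {}
add mike (timestamp 55) → {mike:55}
fire next event → mike; now {}
add quebec (timestamp 79) → {quebec:79}
add echo (timestamp 61) → {echo:61, quebec:79}
add whiskey (timestamp 77) → {echo:61, whiskey:77, quebec:79}
fire next event → echo; now {whiskey:77, quebec:79}
update whiskey to timestamp 21 → {whiskey:21, quebec:79}
fire next event → whiskey; now {quebec:79}
fire next event → quebec; now {}

oscar, lima, victor, tango, alpha, india, kilo, romeo, hotel, mike, echo, whiskey, quebec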